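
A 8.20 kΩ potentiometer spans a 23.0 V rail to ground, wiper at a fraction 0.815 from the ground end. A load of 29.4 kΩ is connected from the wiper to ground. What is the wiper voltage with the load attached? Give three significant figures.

V ≈ 18.0 V

The wiper splits the pot into (1−α)R = 1.517 kΩ above and αR = 6.683 kΩ below.
Lower section ‖ load = 5.445 kΩ.
V_wiper = 23.0 × 5.445/(1.517 + 5.445) = 18.0 V.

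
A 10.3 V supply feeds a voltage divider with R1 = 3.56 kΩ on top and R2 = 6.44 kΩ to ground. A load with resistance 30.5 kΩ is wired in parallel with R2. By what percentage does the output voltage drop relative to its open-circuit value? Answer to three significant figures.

6.99 %

The divider's output (Thévenin) resistance is R1‖R2 = 2.293 kΩ.
Fractional drop under load = R_th/(R_th + R_L) = 2.293 / (2.293 + 30.5) = 0.06991.
So the output falls by 6.99 %.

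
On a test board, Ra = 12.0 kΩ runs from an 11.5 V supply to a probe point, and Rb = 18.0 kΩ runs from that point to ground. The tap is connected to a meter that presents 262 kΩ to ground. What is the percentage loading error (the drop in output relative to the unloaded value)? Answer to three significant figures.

2.67 %

The divider's output (Thévenin) resistance is Ra‖Rb = 7.200 kΩ.
Fractional drop under load = R_th/(R_th + R_L) = 7.200 / (7.200 + 262) = 0.02675.
So the output falls by 2.67 %.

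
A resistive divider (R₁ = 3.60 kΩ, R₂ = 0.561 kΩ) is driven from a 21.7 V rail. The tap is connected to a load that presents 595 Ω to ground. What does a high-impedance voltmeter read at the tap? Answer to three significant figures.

The load sits in parallel with R₂: R₂‖R_L = (561 × 595) / (561 + 595) = 288.8 Ω.
V_out = 21.7 × 288.8 / (3600 + 288.8) = 21.7 × 288.8/3889 = 1.61 V.

V_out ≈ 1.61 V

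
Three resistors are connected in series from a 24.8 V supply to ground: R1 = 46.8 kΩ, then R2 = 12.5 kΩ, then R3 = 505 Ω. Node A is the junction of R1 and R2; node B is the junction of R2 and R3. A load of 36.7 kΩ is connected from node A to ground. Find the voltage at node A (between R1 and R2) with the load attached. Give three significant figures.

V ≈ 4.22 V

Below node A the series string R2+R3 = 13000 Ω sits in parallel with the 36700 Ω load: 9602 Ω.
V_A = 24.8 × 9602/(46800 + 9602) = 4.22 V.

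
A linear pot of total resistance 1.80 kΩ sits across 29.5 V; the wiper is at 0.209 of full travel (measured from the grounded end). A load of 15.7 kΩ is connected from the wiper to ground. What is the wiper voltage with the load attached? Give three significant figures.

V ≈ 6.05 V

The wiper splits the pot into (1−α)R = 1424 Ω above and αR = 376.2 Ω below.
Lower section ‖ load = 367.4 Ω.
V_wiper = 29.5 × 367.4/(1424 + 367.4) = 6.05 V.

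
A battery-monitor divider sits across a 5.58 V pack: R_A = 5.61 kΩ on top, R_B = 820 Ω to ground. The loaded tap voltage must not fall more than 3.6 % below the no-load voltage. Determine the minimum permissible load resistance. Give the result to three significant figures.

R_L(min) ≈ 19.2 kΩ

Output resistance R_th = R_A‖R_B = (5610 × 820)/6430 = 715.4 Ω.
The fractional drop is R_th/(R_th + R_L); requiring this ≤ 0.0360 gives R_L ≥ R_th(1/0.0360 − 1) = 715.4 × 26.78 = 19.2 kΩ.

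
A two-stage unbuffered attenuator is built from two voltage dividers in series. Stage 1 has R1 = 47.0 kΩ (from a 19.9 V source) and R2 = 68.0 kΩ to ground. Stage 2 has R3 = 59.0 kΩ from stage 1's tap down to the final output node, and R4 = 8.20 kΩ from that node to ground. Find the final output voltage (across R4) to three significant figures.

Stage 2 presents R3+R4 = 67.20 kΩ as a load on stage 1's tap.
Stage 1's lower leg becomes R2‖(R3+R4) = 33.80 kΩ, so V_mid = 19.9 × 33.80/80.80 = 8.324 V.
Stage 2 is itself unloaded: V_out = V_mid × R4/(R3+R4) = 8.324 × 8.20/67.20 = 1.02 V.

V_out ≈ 1.02 V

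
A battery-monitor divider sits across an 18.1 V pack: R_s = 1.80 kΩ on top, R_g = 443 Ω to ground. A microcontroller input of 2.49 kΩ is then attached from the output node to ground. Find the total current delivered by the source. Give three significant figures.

I ≈ 8.32 mA

R_g‖R_L = 376.1 Ω, so the source sees R_s + R_g‖R_L = 2176 Ω.
I = 18.1 V / 2176 Ω = 8.32 mA.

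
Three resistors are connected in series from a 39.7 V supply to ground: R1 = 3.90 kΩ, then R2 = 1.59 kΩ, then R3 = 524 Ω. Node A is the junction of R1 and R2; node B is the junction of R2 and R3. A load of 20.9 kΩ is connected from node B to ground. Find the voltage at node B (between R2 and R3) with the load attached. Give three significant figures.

V ≈ 3.38 V

At node B, R3 is in parallel with the load: R3‖R_L = 511.2 Ω.
Below node A the resistance is R2 + (R3‖R_L) = 2101 Ω, so V_A = 39.7 × 2101/6001 = 13.90 V.
Then V_B = V_A × (R3‖R_L)/(R2 + R3‖R_L) = 13.90 × 511.2/2101 = 3.38 V.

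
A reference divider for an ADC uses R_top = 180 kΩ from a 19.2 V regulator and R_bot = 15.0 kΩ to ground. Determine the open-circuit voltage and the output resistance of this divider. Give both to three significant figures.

V_th is the open-circuit tap voltage: 19.2 × 15.0/(180 + 15.0) = 1.48 V.
With the supply zeroed, R_top and R_bot appear in parallel from the tap: R_th = R_top‖R_bot = (180 × 15.0)/195.0 = 13.8 kΩ.

V_th = 1.48 V, R_th = 13.8 kΩ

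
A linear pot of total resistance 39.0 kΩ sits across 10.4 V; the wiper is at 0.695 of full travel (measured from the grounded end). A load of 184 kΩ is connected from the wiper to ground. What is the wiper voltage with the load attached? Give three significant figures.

V ≈ 6.92 V

The wiper splits the pot into (1−α)R = 11.90 kΩ above and αR = 27.10 kΩ below.
Lower section ‖ load = 23.62 kΩ.
V_wiper = 10.4 × 23.62/(11.90 + 23.62) = 6.92 V.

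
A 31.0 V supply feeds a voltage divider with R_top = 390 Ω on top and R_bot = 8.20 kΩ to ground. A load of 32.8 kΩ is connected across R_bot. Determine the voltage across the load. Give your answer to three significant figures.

The load sits in parallel with R_bot: R_bot‖R_L = (8200 × 32800) / (8200 + 32800) = 6560 Ω.
V_out = 31.0 × 6560 / (390 + 6560) = 31.0 × 6560/6950 = 29.3 V.
(Unloaded it would have been 29.6 V.)

V_out ≈ 29.3 V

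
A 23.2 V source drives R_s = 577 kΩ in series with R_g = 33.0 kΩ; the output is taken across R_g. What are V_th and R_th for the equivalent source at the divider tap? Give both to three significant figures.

V_th is the open-circuit tap voltage: 23.2 × 33.0/(577 + 33.0) = 1.26 V.
With the supply zeroed, R_s and R_g appear in parallel from the tap: R_th = R_s‖R_g = (577 × 33.0)/610.0 = 31.2 kΩ.

V_th = 1.26 V, R_th = 31.2 kΩ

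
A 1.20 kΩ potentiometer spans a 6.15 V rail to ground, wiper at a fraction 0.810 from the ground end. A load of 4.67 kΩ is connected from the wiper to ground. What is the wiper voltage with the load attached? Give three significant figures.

The wiper splits the pot into (1−α)R = 228.0 Ω above and αR = 972.0 Ω below.
Lower section ‖ load = 804.5 Ω.
V_wiper = 6.15 × 804.5/(228.0 + 804.5) = 4.79 V.

V ≈ 4.79 V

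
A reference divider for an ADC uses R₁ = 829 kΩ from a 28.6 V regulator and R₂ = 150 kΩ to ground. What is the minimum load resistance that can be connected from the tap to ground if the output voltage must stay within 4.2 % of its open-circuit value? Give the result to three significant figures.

Output resistance R_th = R₁‖R₂ = (829 × 150)/979.0 = 127.0 kΩ.
The fractional drop is R_th/(R_th + R_L); requiring this ≤ 0.0420 gives R_L ≥ R_th(1/0.0420 − 1) = 127.0 × 22.81 = 2.90 MΩ.

R_L(min) ≈ 2.90 MΩ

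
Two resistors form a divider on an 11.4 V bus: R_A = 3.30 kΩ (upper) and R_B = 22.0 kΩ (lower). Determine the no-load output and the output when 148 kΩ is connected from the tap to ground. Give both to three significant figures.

Unloaded: 9.91 V; loaded: 9.72 V

Open-circuit: V = 11.4 × 22.0/(3.30 + 22.0) = 9.91 V.
With the load, R_B becomes R_B‖R_L = 19.15 kΩ, so V = 11.4 × 19.15/22.45 = 9.72 V.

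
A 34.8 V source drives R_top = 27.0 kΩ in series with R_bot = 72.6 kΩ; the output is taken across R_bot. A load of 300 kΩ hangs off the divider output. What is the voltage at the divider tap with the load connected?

V_out ≈ 23.8 V

The load sits in parallel with R_bot: R_bot‖R_L = (72.6 × 300) / (72.6 + 300) = 58.45 kΩ.
V_out = 34.8 × 58.45 / (27.0 + 58.45) = 34.8 × 58.45/85.45 = 23.8 V.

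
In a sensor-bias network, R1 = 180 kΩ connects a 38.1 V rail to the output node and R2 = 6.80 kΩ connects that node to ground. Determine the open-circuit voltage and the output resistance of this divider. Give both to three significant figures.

V_th = 1.39 V, R_th = 6.55 kΩ

V_th is the open-circuit tap voltage: 38.1 × 6.80/(180 + 6.80) = 1.39 V.
With the supply zeroed, R1 and R2 appear in parallel from the tap: R_th = R1‖R2 = (180 × 6.80)/186.8 = 6.55 kΩ.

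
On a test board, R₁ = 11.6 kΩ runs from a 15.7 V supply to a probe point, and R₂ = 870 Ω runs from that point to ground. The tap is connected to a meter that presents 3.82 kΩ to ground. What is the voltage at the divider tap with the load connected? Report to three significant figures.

V_out ≈ 0.904 V

The load sits in parallel with R₂: R₂‖R_L = (870 × 3820) / (870 + 3820) = 708.6 Ω.
V_out = 15.7 × 708.6 / (11600 + 708.6) = 15.7 × 708.6/12310 = 0.904 V.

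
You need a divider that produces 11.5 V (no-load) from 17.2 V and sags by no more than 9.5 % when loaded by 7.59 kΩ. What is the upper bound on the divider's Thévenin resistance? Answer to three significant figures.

Loading drop = R_th/(R_th + R_L) ≤ 0.0950, so R_th ≤ R_L · ε/(1−ε) = 7.59 kΩ × 0.0950/0.9050 = 797 Ω.

R_th ≤ 797 Ω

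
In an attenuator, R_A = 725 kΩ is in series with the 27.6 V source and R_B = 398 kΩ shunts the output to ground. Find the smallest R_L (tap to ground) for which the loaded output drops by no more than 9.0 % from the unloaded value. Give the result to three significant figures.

R_L(min) ≈ 2.60 MΩ

Output resistance R_th = R_A‖R_B = (725 × 398)/1123 = 256.9 kΩ.
The fractional drop is R_th/(R_th + R_L); requiring this ≤ 0.0900 gives R_L ≥ R_th(1/0.0900 − 1) = 256.9 × 10.11 = 2.60 MΩ.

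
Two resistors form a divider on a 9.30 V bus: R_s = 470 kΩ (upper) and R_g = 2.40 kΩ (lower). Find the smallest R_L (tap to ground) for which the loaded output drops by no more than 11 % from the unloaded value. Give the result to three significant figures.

Output resistance R_th = R_s‖R_g = (470 × 2.40)/472.4 = 2.388 kΩ.
The fractional drop is R_th/(R_th + R_L); requiring this ≤ 0.110 gives R_L ≥ R_th(1/0.110 − 1) = 2.388 × 8.091 = 19.3 kΩ.

R_L(min) ≈ 19.3 kΩ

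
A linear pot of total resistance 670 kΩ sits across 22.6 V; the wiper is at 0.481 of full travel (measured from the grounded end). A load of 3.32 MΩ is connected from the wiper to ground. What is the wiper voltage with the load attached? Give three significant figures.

V ≈ 10.3 V

The wiper splits the pot into (1−α)R = 347.7 kΩ above and αR = 322.3 kΩ below.
Lower section ‖ load = 293.8 kΩ.
V_wiper = 22.6 × 293.8/(347.7 + 293.8) = 10.3 V.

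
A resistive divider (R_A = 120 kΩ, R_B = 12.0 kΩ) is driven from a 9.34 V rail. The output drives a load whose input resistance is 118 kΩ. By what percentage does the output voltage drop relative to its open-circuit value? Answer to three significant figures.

Unloaded V = 9.34 × 12.0/132.0 = 0.84909 V.
Loaded: R_B‖R_L = 10.89 kΩ, giving V = 9.34 × 10.89/130.9 = 0.77724 V.
Drop = (0.84909 − 0.77724) / 0.84909 = 8.46 %.

8.46 %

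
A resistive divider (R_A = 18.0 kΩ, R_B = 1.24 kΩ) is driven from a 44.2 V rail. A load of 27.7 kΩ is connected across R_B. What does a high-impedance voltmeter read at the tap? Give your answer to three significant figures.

The load sits in parallel with R_B: R_B‖R_L = (1.24 × 27.7) / (1.24 + 27.7) = 1.187 kΩ.
V_out = 44.2 × 1.187 / (18.0 + 1.187) = 44.2 × 1.187/19.19 = 2.73 V.

V_out ≈ 2.73 V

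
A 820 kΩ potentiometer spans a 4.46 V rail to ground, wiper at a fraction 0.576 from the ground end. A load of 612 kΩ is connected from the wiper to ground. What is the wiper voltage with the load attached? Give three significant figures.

V ≈ 1.94 V

The wiper splits the pot into (1−α)R = 347.7 kΩ above and αR = 472.3 kΩ below.
Lower section ‖ load = 266.6 kΩ.
V_wiper = 4.46 × 266.6/(347.7 + 266.6) = 1.94 V.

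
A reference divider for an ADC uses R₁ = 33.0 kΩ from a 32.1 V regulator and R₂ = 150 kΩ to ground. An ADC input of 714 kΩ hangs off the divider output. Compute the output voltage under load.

V_out ≈ 25.4 V

The load sits in parallel with R₂: R₂‖R_L = (150 × 714) / (150 + 714) = 124.0 kΩ.
V_out = 32.1 × 124.0 / (33.0 + 124.0) = 32.1 × 124.0/157.0 = 25.4 V.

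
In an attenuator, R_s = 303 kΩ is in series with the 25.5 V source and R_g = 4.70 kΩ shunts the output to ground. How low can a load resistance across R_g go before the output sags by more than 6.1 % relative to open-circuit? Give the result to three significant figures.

R_L(min) ≈ 71.2 kΩ

Output resistance R_th = R_s‖R_g = (303 × 4.70)/307.7 = 4.628 kΩ.
The fractional drop is R_th/(R_th + R_L); requiring this ≤ 0.0610 gives R_L ≥ R_th(1/0.0610 − 1) = 4.628 × 15.39 = 71.2 kΩ.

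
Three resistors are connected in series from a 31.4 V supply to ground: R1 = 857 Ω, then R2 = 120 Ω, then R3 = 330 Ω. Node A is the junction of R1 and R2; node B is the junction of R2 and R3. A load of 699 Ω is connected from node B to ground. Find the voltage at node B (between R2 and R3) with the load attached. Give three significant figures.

V ≈ 5.86 V

At node B, R3 is in parallel with the load: R3‖R_L = 224.2 Ω.
Below node A the resistance is R2 + (R3‖R_L) = 344.2 Ω, so V_A = 31.4 × 344.2/1201 = 8.997 V.
Then V_B = V_A × (R3‖R_L)/(R2 + R3‖R_L) = 8.997 × 224.2/344.2 = 5.86 V.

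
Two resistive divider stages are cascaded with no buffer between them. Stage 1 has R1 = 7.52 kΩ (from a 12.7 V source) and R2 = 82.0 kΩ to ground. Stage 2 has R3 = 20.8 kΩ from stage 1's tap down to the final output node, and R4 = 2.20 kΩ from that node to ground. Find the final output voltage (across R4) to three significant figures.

Stage 2 presents R3+R4 = 23.00 kΩ as a load on stage 1's tap.
Stage 1's lower leg becomes R2‖(R3+R4) = 17.96 kΩ, so V_mid = 12.7 × 17.96/25.48 = 8.952 V.
Stage 2 is itself unloaded: V_out = V_mid × R4/(R3+R4) = 8.952 × 2.20/23.00 = 0.856 V.

V_out ≈ 0.856 V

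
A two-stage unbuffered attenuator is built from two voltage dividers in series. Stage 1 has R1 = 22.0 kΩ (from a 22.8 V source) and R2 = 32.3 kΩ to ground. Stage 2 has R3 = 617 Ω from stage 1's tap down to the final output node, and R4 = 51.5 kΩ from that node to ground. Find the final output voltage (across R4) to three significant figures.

V_out ≈ 10.7 V

Stage 2 presents R3+R4 = 52120 Ω as a load on stage 1's tap.
Stage 1's lower leg becomes R2‖(R3+R4) = 19940 Ω, so V_mid = 22.8 × 19940/41940 = 10.84 V.
Stage 2 is itself unloaded: V_out = V_mid × R4/(R3+R4) = 10.84 × 51500/52120 = 10.7 V.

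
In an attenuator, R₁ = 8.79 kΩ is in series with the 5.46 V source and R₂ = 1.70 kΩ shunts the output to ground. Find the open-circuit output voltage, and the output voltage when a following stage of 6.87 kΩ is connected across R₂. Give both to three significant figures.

Unloaded: 0.885 V; loaded: 0.733 V

Open-circuit: V = 5.46 × 1.70/(8.79 + 1.70) = 0.885 V.
With the load, R₂ becomes R₂‖R_L = 1.363 kΩ, so V = 5.46 × 1.363/10.15 = 0.733 V.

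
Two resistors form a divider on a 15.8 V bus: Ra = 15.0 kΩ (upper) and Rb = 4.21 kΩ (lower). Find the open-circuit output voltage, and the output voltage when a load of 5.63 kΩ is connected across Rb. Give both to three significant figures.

Unloaded: 3.46 V; loaded: 2.19 V

Open-circuit: V = 15.8 × 4.21/(15.0 + 4.21) = 3.46 V.
With the load, Rb becomes Rb‖R_L = 2.409 kΩ, so V = 15.8 × 2.409/17.41 = 2.19 V.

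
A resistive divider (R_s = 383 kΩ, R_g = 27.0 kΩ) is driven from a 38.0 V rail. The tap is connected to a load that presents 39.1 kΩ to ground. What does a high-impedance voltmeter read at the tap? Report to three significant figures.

V_out ≈ 1.52 V

The load sits in parallel with R_g: R_g‖R_L = (27.0 × 39.1) / (27.0 + 39.1) = 15.97 kΩ.
V_out = 38.0 × 15.97 / (383 + 15.97) = 38.0 × 15.97/399.0 = 1.52 V.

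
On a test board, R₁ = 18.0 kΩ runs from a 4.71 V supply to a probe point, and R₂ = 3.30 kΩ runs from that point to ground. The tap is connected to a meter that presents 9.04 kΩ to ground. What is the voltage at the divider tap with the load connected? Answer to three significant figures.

The load sits in parallel with R₂: R₂‖R_L = (3.30 × 9.04) / (3.30 + 9.04) = 2.418 kΩ.
V_out = 4.71 × 2.418 / (18.0 + 2.418) = 4.71 × 2.418/20.42 = 0.558 V.
(Unloaded it would have been 0.730 V.)

V_out ≈ 0.558 V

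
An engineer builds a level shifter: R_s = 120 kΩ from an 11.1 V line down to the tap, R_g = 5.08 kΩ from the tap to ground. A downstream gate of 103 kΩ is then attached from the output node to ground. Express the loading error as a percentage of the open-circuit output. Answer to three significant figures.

4.52 %

The divider's output (Thévenin) resistance is R_s‖R_g = 4.874 kΩ.
Fractional drop under load = R_th/(R_th + R_L) = 4.874 / (4.874 + 103) = 0.04518.
So the output falls by 4.52 %.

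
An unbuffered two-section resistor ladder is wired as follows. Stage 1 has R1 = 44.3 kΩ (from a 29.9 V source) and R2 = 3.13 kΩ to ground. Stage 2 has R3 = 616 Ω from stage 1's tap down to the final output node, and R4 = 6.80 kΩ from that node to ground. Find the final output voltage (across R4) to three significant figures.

Stage 2 presents R3+R4 = 7416 Ω as a load on stage 1's tap.
Stage 1's lower leg becomes R2‖(R3+R4) = 2201 Ω, so V_mid = 29.9 × 2201/46500 = 1.415 V.
Stage 2 is itself unloaded: V_out = V_mid × R4/(R3+R4) = 1.415 × 6800/7416 = 1.30 V.

V_out ≈ 1.30 V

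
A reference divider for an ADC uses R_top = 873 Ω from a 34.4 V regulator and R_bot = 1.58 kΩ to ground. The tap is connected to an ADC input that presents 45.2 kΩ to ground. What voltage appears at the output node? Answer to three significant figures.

The load sits in parallel with R_bot: R_bot‖R_L = (1580 × 45200) / (1580 + 45200) = 1527 Ω.
V_out = 34.4 × 1527 / (873 + 1527) = 34.4 × 1527/2400 = 21.9 V.

V_out ≈ 21.9 V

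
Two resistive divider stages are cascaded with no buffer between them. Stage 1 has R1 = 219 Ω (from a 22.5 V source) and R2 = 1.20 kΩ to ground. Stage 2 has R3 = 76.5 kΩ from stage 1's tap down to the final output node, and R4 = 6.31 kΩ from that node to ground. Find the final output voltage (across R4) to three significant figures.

Stage 2 presents R3+R4 = 82810 Ω as a load on stage 1's tap.
Stage 1's lower leg becomes R2‖(R3+R4) = 1183 Ω, so V_mid = 22.5 × 1183/1402 = 18.99 V.
Stage 2 is itself unloaded: V_out = V_mid × R4/(R3+R4) = 18.99 × 6310/82810 = 1.45 V.

V_out ≈ 1.45 V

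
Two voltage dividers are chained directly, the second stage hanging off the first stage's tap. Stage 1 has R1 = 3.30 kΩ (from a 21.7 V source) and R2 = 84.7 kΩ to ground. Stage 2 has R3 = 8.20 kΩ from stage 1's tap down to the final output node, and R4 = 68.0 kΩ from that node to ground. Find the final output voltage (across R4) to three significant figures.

Stage 2 presents R3+R4 = 76.20 kΩ as a load on stage 1's tap.
Stage 1's lower leg becomes R2‖(R3+R4) = 40.11 kΩ, so V_mid = 21.7 × 40.11/43.41 = 20.05 V.
Stage 2 is itself unloaded: V_out = V_mid × R4/(R3+R4) = 20.05 × 68.0/76.20 = 17.9 V.

V_out ≈ 17.9 V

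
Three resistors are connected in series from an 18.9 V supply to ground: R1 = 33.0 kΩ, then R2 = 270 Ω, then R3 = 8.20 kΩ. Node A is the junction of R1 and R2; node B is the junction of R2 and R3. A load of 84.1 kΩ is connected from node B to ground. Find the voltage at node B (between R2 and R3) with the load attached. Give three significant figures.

V ≈ 3.47 V

At node B, R3 is in parallel with the load: R3‖R_L = 7472 Ω.
Below node A the resistance is R2 + (R3‖R_L) = 7742 Ω, so V_A = 18.9 × 7742/40740 = 3.591 V.
Then V_B = V_A × (R3‖R_L)/(R2 + R3‖R_L) = 3.591 × 7472/7742 = 3.47 V.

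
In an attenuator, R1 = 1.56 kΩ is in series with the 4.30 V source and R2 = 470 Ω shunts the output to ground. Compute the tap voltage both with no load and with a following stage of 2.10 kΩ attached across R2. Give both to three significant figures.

Open-circuit: V = 4.30 × 470/(1560 + 470) = 0.996 V.
With the load, R2 becomes R2‖R_L = 384.0 Ω, so V = 4.30 × 384.0/1944 = 0.849 V.

Unloaded: 0.996 V; loaded: 0.849 V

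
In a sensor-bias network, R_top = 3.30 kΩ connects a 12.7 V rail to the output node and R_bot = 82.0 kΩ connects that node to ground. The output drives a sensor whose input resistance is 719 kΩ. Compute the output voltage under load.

The load sits in parallel with R_bot: R_bot‖R_L = (82.0 × 719) / (82.0 + 719) = 73.61 kΩ.
V_out = 12.7 × 73.61 / (3.30 + 73.61) = 12.7 × 73.61/76.91 = 12.2 V.

V_out ≈ 12.2 V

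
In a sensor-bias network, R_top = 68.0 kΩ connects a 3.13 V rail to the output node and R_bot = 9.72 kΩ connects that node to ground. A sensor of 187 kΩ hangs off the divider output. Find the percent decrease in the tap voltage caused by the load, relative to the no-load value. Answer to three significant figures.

4.35 %

The divider's output (Thévenin) resistance is R_top‖R_bot = 8.504 kΩ.
Fractional drop under load = R_th/(R_th + R_L) = 8.504 / (8.504 + 187) = 0.04350.
So the output falls by 4.35 %.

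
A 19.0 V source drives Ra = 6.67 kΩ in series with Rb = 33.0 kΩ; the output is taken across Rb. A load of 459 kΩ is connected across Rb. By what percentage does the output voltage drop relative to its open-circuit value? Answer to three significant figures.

The divider's output (Thévenin) resistance is Ra‖Rb = 5.549 kΩ.
Fractional drop under load = R_th/(R_th + R_L) = 5.549 / (5.549 + 459) = 0.01194.
So the output falls by 1.19 %.

1.19 %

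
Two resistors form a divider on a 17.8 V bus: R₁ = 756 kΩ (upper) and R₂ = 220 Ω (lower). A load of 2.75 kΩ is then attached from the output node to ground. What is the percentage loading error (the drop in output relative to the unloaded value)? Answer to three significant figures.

7.41 %

The divider's output (Thévenin) resistance is R₁‖R₂ = 219.9 Ω.
Fractional drop under load = R_th/(R_th + R_L) = 219.9 / (219.9 + 2750) = 0.07405.
So the output falls by 7.41 %.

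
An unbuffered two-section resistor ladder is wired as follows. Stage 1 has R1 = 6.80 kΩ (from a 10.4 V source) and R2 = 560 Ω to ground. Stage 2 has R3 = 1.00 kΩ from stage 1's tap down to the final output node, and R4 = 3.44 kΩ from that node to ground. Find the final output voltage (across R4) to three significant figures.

Stage 2 presents R3+R4 = 4440 Ω as a load on stage 1's tap.
Stage 1's lower leg becomes R2‖(R3+R4) = 497.3 Ω, so V_mid = 10.4 × 497.3/7297 = 0.7087 V.
Stage 2 is itself unloaded: V_out = V_mid × R4/(R3+R4) = 0.7087 × 3440/4440 = 0.549 V.

V_out ≈ 0.549 V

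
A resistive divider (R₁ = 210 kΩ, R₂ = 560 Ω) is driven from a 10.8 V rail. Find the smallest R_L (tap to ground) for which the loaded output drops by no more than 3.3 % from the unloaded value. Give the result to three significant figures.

Output resistance R_th = R₁‖R₂ = (210000 × 560)/210600 = 558.5 Ω.
The fractional drop is R_th/(R_th + R_L); requiring this ≤ 0.0330 gives R_L ≥ R_th(1/0.0330 − 1) = 558.5 × 29.30 = 16.4 kΩ.

R_L(min) ≈ 16.4 kΩ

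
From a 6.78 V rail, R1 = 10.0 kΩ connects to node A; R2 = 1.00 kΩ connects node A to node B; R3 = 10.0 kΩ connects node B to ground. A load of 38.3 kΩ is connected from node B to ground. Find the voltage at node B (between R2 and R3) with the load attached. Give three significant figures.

V ≈ 2.84 V

At node B, R3 is in parallel with the load: R3‖R_L = 7.930 kΩ.
Below node A the resistance is R2 + (R3‖R_L) = 8.930 kΩ, so V_A = 6.78 × 8.930/18.93 = 3.198 V.
Then V_B = V_A × (R3‖R_L)/(R2 + R3‖R_L) = 3.198 × 7.930/8.930 = 2.84 V.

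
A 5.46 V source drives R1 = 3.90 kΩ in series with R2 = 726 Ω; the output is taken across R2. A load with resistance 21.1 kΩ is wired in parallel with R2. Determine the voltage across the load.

V_out ≈ 0.833 V

The load sits in parallel with R2: R2‖R_L = (726 × 21100) / (726 + 21100) = 701.9 Ω.
V_out = 5.46 × 701.9 / (3900 + 701.9) = 5.46 × 701.9/4602 = 0.833 V.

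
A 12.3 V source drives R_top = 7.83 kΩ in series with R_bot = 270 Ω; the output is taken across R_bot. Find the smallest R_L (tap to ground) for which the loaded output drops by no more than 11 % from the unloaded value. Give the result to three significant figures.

Output resistance R_th = R_top‖R_bot = (7830 × 270)/8100 = 261.0 Ω.
The fractional drop is R_th/(R_th + R_L); requiring this ≤ 0.110 gives R_L ≥ R_th(1/0.110 − 1) = 261.0 × 8.091 = 2.11 kΩ.

R_L(min) ≈ 2.11 kΩ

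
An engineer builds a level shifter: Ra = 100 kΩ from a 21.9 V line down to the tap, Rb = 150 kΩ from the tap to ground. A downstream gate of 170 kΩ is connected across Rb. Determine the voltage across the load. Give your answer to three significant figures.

The load sits in parallel with Rb: Rb‖R_L = (150 × 170) / (150 + 170) = 79.69 kΩ.
V_out = 21.9 × 79.69 / (100 + 79.69) = 21.9 × 79.69/179.7 = 9.71 V.

V_out ≈ 9.71 V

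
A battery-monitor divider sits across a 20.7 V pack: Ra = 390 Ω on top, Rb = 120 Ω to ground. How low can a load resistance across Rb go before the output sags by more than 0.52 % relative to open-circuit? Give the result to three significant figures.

Output resistance R_th = Ra‖Rb = (390 × 120)/510.0 = 91.76 Ω.
The fractional drop is R_th/(R_th + R_L); requiring this ≤ 0.00520 gives R_L ≥ R_th(1/0.00520 − 1) = 91.76 × 191.3 = 17.6 kΩ.

R_L(min) ≈ 17.6 kΩ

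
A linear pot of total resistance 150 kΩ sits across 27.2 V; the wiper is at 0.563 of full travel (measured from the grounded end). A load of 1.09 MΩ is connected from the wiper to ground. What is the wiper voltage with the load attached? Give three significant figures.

V ≈ 14.8 V

The wiper splits the pot into (1−α)R = 65.55 kΩ above and αR = 84.45 kΩ below.
Lower section ‖ load = 78.38 kΩ.
V_wiper = 27.2 × 78.38/(65.55 + 78.38) = 14.8 V.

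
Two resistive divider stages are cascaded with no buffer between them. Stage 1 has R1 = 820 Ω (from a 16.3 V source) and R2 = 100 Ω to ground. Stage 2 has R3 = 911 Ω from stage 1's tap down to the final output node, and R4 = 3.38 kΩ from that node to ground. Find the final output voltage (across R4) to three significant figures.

Stage 2 presents R3+R4 = 4291 Ω as a load on stage 1's tap.
Stage 1's lower leg becomes R2‖(R3+R4) = 97.72 Ω, so V_mid = 16.3 × 97.72/917.7 = 1.736 V.
Stage 2 is itself unloaded: V_out = V_mid × R4/(R3+R4) = 1.736 × 3380/4291 = 1.37 V.

V_out ≈ 1.37 V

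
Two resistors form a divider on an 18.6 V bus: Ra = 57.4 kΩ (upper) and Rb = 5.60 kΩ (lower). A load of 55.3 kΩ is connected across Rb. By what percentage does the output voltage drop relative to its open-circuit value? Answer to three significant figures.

8.45 %

Unloaded V = 18.6 × 5.60/63.00 = 1.6533 V.
Loaded: Rb‖R_L = 5.085 kΩ, giving V = 18.6 × 5.085/62.49 = 1.5137 V.
Drop = (1.6533 − 1.5137) / 1.6533 = 8.45 %.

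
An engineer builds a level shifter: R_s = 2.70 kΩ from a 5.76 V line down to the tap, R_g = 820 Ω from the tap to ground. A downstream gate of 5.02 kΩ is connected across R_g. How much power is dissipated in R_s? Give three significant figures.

Total resistance from the source is R_s + (R_g‖R_L) = 3405 Ω, so I = 5.76/3405 Ω = 1.692 mA.
P = I²·R_s = (1.692 mA)² × 2.70 kΩ = 7.73 mW.

P ≈ 7.73 mW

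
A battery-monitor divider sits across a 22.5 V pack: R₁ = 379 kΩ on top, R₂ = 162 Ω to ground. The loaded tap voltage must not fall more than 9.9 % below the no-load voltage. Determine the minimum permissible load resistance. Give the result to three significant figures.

Output resistance R_th = R₁‖R₂ = (379000 × 162)/379200 = 161.9 Ω.
The fractional drop is R_th/(R_th + R_L); requiring this ≤ 0.0990 gives R_L ≥ R_th(1/0.0990 − 1) = 161.9 × 9.101 = 1.47 kΩ.

R_L(min) ≈ 1.47 kΩ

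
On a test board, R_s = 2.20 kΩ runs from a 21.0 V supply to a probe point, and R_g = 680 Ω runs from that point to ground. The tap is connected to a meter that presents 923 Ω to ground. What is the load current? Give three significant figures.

I_L ≈ 3.44 mA

R_g‖R_L = 391.5 Ω; V_out = 21.0 × 391.5/2592 = 3.173 V.
I_L = V_out / R_L = 3.173 / 923 Ω = 3.44 mA.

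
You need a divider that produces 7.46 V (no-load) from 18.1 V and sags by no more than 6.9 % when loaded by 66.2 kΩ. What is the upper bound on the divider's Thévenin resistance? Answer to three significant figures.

Loading drop = R_th/(R_th + R_L) ≤ 0.0690, so R_th ≤ R_L · ε/(1−ε) = 66.2 kΩ × 0.0690/0.9310 = 4.91 kΩ.
(Any R1, R2 with R2/(R1+R2) = 0.412 and R1‖R2 ≤ 4.91 kΩ will meet the spec.)

R_th ≤ 4.91 kΩ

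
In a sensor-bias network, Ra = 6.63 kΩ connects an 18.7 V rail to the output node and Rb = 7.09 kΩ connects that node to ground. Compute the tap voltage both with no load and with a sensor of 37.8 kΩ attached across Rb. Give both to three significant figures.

Open-circuit: V = 18.7 × 7.09/(6.63 + 7.09) = 9.66 V.
With the load, Rb becomes Rb‖R_L = 5.970 kΩ, so V = 18.7 × 5.970/12.60 = 8.86 V.

Unloaded: 9.66 V; loaded: 8.86 V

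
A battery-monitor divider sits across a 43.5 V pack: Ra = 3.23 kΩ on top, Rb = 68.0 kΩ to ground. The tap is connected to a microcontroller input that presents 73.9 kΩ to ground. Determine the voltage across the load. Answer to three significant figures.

The load sits in parallel with Rb: Rb‖R_L = (68.0 × 73.9) / (68.0 + 73.9) = 35.41 kΩ.
V_out = 43.5 × 35.41 / (3.23 + 35.41) = 43.5 × 35.41/38.64 = 39.9 V.

V_out ≈ 39.9 V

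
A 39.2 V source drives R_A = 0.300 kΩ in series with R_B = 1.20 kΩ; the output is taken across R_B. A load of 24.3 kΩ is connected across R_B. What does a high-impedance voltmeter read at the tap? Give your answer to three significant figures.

The load sits in parallel with R_B: R_B‖R_L = (1200 × 24300) / (1200 + 24300) = 1144 Ω.
V_out = 39.2 × 1144 / (300 + 1144) = 39.2 × 1144/1444 = 31.1 V.
(Unloaded it would have been 31.4 V.)

V_out ≈ 31.1 V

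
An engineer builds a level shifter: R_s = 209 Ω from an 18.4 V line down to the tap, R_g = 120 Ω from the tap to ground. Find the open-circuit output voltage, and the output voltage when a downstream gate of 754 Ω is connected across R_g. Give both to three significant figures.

Unloaded: 6.71 V; loaded: 6.10 V

Open-circuit: V = 18.4 × 120/(209 + 120) = 6.71 V.
With the load, R_g becomes R_g‖R_L = 103.5 Ω, so V = 18.4 × 103.5/312.5 = 6.10 V.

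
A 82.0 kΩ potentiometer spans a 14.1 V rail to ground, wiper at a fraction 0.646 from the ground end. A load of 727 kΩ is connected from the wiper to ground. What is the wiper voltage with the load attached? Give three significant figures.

The wiper splits the pot into (1−α)R = 29.03 kΩ above and αR = 52.97 kΩ below.
Lower section ‖ load = 49.37 kΩ.
V_wiper = 14.1 × 49.37/(29.03 + 49.37) = 8.88 V.

V ≈ 8.88 V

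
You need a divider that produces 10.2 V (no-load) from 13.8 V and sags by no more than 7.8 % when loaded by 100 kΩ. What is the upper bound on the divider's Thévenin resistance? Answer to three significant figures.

R_th ≤ 8.46 kΩ

Loading drop = R_th/(R_th + R_L) ≤ 0.0780, so R_th ≤ R_L · ε/(1−ε) = 100 kΩ × 0.0780/0.9220 = 8.46 kΩ.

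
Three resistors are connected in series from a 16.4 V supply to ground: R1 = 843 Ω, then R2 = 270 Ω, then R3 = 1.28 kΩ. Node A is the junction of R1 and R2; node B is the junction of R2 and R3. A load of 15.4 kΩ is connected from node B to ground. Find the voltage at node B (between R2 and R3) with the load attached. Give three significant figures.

At node B, R3 is in parallel with the load: R3‖R_L = 1182 Ω.
Below node A the resistance is R2 + (R3‖R_L) = 1452 Ω, so V_A = 16.4 × 1452/2295 = 10.38 V.
Then V_B = V_A × (R3‖R_L)/(R2 + R3‖R_L) = 10.38 × 1182/1452 = 8.45 V.

V ≈ 8.45 V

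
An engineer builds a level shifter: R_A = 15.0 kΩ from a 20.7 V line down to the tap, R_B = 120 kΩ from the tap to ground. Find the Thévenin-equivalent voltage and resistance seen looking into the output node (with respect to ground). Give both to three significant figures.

V_th is the open-circuit tap voltage: 20.7 × 120/(15.0 + 120) = 18.4 V.
With the supply zeroed, R_A and R_B appear in parallel from the tap: R_th = R_A‖R_B = (15.0 × 120)/135.0 = 13.3 kΩ.

V_th = 18.4 V, R_th = 13.3 kΩ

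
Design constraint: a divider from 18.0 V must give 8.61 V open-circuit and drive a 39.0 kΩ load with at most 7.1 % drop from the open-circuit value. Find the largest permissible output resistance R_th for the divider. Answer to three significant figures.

Loading drop = R_th/(R_th + R_L) ≤ 0.0710, so R_th ≤ R_L · ε/(1−ε) = 39.0 kΩ × 0.0710/0.9290 = 2.98 kΩ.
(Any R1, R2 with R2/(R1+R2) = 0.478 and R1‖R2 ≤ 2.98 kΩ will meet the spec.)

R_th ≤ 2.98 kΩ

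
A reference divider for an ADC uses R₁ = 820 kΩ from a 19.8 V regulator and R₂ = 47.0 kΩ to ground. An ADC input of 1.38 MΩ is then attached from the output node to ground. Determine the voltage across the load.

The load sits in parallel with R₂: R₂‖R_L = (47.0 × 1380) / (47.0 + 1380) = 45.45 kΩ.
V_out = 19.8 × 45.45 / (820 + 45.45) = 19.8 × 45.45/865.5 = 1.04 V.

V_out ≈ 1.04 V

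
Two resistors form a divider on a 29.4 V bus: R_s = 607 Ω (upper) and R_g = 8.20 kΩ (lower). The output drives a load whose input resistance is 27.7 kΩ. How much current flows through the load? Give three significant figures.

I_L ≈ 0.968 mA

R_g‖R_L = 6327 Ω; V_out = 29.4 × 6327/6934 = 26.83 V.
I_L = V_out / R_L = 26.83 / 27.7 kΩ = 0.968 mA.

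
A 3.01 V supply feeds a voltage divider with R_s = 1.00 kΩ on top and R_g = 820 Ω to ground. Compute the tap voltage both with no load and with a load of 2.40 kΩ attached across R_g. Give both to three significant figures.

Open-circuit: V = 3.01 × 820/(1000 + 820) = 1.36 V.
With the load, R_g becomes R_g‖R_L = 611.2 Ω, so V = 3.01 × 611.2/1611 = 1.14 V.

Unloaded: 1.36 V; loaded: 1.14 V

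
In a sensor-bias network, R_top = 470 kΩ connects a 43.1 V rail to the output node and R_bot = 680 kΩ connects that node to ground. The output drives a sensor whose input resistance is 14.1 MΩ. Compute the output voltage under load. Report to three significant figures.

V_out ≈ 25.0 V

The load sits in parallel with R_bot: R_bot‖R_L = (680 × 14100) / (680 + 14100) = 648.7 kΩ.
V_out = 43.1 × 648.7 / (470 + 648.7) = 43.1 × 648.7/1119 = 25.0 V.
(Unloaded it would have been 25.5 V.)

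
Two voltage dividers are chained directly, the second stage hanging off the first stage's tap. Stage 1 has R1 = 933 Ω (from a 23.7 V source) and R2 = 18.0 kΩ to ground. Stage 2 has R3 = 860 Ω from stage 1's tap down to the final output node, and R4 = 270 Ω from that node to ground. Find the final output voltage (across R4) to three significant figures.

V_out ≈ 3.02 V

Stage 2 presents R3+R4 = 1130 Ω as a load on stage 1's tap.
Stage 1's lower leg becomes R2‖(R3+R4) = 1063 Ω, so V_mid = 23.7 × 1063/1996 = 12.62 V.
Stage 2 is itself unloaded: V_out = V_mid × R4/(R3+R4) = 12.62 × 270/1130 = 3.02 V.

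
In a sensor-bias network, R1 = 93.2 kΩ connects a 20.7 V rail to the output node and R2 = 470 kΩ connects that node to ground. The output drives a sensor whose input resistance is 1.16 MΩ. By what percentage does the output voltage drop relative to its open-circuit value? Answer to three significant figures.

The divider's output (Thévenin) resistance is R1‖R2 = 77.78 kΩ.
Fractional drop under load = R_th/(R_th + R_L) = 77.78 / (77.78 + 1160) = 0.06284.
So the output falls by 6.28 %.

6.28 %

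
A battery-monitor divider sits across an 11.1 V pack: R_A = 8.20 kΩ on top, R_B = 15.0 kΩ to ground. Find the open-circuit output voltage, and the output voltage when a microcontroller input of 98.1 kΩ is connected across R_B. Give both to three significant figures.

Unloaded: 7.18 V; loaded: 6.81 V

Open-circuit: V = 11.1 × 15.0/(8.20 + 15.0) = 7.18 V.
With the load, R_B becomes R_B‖R_L = 13.01 kΩ, so V = 11.1 × 13.01/21.21 = 6.81 V.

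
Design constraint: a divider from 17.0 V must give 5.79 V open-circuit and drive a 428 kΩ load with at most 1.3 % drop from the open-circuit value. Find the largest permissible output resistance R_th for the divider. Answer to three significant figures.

R_th ≤ 5.64 kΩ

Loading drop = R_th/(R_th + R_L) ≤ 0.0130, so R_th ≤ R_L · ε/(1−ε) = 428 kΩ × 0.0130/0.9870 = 5.64 kΩ.
(Any R1, R2 with R2/(R1+R2) = 0.341 and R1‖R2 ≤ 5.64 kΩ will meet the spec.)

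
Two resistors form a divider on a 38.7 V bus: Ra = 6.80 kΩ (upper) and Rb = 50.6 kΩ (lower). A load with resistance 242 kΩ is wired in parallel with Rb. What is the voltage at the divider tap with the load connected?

The load sits in parallel with Rb: Rb‖R_L = (50.6 × 242) / (50.6 + 242) = 41.85 kΩ.
V_out = 38.7 × 41.85 / (6.80 + 41.85) = 38.7 × 41.85/48.65 = 33.3 V.

V_out ≈ 33.3 V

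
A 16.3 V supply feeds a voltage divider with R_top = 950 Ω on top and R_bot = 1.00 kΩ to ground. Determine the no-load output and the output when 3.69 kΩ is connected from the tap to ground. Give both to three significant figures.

Unloaded: 8.36 V; loaded: 7.38 V

Open-circuit: V = 16.3 × 1000/(950 + 1000) = 8.36 V.
With the load, R_bot becomes R_bot‖R_L = 786.8 Ω, so V = 16.3 × 786.8/1737 = 7.38 V.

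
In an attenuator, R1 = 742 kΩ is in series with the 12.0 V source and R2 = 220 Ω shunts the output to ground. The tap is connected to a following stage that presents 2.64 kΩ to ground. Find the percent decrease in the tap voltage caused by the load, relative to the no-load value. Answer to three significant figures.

7.69 %

The divider's output (Thévenin) resistance is R1‖R2 = 219.9 Ω.
Fractional drop under load = R_th/(R_th + R_L) = 219.9 / (219.9 + 2640) = 0.07690.
So the output falls by 7.69 %.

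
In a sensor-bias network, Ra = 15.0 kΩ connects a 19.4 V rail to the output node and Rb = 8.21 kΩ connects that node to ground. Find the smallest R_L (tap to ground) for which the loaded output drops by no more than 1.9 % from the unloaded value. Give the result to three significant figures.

R_L(min) ≈ 274 kΩ

Output resistance R_th = Ra‖Rb = (15.0 × 8.21)/23.21 = 5.306 kΩ.
The fractional drop is R_th/(R_th + R_L); requiring this ≤ 0.0190 gives R_L ≥ R_th(1/0.0190 − 1) = 5.306 × 51.63 = 274 kΩ.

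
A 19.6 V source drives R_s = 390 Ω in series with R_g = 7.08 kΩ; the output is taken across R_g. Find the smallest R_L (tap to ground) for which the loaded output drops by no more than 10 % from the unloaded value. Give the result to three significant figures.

Output resistance R_th = R_s‖R_g = (390 × 7080)/7470 = 369.6 Ω.
The fractional drop is R_th/(R_th + R_L); requiring this ≤ 0.100 gives R_L ≥ R_th(1/0.100 − 1) = 369.6 × 9.000 = 3.33 kΩ.

R_L(min) ≈ 3.33 kΩ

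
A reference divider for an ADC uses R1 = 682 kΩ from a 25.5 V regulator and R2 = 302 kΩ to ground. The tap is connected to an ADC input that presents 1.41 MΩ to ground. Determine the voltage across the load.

V_out ≈ 6.81 V

The load sits in parallel with R2: R2‖R_L = (302 × 1410) / (302 + 1410) = 248.7 kΩ.
V_out = 25.5 × 248.7 / (682 + 248.7) = 25.5 × 248.7/930.7 = 6.81 V.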